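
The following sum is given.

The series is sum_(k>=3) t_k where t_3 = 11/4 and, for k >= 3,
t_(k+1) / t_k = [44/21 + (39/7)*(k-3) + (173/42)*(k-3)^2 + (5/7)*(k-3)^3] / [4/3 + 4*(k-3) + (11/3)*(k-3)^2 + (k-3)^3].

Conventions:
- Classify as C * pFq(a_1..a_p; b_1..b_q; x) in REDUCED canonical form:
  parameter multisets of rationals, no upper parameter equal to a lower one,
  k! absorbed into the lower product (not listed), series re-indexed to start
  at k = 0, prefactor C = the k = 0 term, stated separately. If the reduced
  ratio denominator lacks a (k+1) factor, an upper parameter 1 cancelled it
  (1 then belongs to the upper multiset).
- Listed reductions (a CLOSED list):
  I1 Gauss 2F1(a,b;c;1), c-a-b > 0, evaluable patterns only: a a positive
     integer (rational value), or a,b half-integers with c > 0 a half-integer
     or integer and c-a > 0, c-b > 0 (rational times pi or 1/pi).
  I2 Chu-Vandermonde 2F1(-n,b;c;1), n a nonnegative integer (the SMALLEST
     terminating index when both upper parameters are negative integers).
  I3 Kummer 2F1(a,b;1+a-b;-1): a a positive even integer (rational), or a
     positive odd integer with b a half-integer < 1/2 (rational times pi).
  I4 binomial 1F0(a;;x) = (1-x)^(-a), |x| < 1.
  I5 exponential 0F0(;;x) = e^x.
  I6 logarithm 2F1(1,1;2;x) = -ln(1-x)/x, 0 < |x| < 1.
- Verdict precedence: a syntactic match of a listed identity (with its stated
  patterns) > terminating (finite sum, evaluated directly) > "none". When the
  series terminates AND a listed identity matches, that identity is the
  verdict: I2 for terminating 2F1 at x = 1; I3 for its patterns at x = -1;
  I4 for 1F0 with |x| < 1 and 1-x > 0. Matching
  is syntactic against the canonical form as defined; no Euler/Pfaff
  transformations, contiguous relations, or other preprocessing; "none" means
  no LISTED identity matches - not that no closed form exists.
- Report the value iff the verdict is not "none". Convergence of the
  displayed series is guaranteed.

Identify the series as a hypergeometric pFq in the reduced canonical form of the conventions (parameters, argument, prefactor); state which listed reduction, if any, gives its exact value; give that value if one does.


Canonical form: C = 11/4 times 2F1 with upper {11/10, 4}, lower {2}, x = 5/7. Verdict: none. No listed pattern accepts 2F1(11/10, 4; 2; 5/7).

The tell: t_0 = 11/4 here, and roots of the ratio polynomials (prefactor 11/4) are the negated parameters.
Consecutive-term ratio: r(k) = (5/7) * (k+11/10) (k+4) / [(k+2) (k+1)] - rational in k. x = (5/7); t_0 = 11/4; negate the roots.


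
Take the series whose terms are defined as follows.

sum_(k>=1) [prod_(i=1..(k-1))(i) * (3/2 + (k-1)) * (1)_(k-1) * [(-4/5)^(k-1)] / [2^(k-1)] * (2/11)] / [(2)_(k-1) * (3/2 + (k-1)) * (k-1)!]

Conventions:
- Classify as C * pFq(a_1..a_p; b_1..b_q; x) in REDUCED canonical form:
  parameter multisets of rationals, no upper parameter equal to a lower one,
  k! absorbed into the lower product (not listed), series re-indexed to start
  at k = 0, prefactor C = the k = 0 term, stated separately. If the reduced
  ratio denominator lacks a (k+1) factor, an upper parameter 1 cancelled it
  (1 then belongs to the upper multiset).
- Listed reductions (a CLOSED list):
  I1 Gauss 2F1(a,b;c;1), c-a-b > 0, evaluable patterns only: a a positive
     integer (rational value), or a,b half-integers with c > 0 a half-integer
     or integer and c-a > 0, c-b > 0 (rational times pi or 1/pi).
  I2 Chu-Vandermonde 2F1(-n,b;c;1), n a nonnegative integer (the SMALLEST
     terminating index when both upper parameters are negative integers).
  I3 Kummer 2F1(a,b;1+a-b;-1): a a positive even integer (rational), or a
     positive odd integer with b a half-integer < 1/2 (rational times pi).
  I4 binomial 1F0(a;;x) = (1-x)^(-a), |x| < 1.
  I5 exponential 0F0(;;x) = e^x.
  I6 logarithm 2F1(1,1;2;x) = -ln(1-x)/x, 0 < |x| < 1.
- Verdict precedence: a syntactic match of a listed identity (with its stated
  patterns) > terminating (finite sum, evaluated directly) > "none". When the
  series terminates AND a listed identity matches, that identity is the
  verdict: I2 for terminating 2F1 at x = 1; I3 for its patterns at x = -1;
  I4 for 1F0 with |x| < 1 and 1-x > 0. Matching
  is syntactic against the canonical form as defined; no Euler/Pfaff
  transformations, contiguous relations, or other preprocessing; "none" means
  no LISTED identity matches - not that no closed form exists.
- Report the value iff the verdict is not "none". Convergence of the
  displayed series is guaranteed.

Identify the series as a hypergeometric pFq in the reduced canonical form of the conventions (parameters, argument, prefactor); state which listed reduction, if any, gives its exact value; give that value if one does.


This is 2/11 * 2F1(1, 1; 2; -2/5) in reduced canonical form. Verdict: the I6 logarithm reduction applies (the logarithm: parameters (1,1;2), x = -2/5). Its exact value is (5/11) * ln(7/5).

Key step: from the first term 2/11: k + 3/2 divides numerator and denominator alike; prefactor 2/11 after cancelling.
Ratio: r(k) = (-2/5) * (k+1) (k+1) / [(k+2) (k+1)] - rational in k, leading ratio (-2/5); with t_0 = 2/11, classification follows.


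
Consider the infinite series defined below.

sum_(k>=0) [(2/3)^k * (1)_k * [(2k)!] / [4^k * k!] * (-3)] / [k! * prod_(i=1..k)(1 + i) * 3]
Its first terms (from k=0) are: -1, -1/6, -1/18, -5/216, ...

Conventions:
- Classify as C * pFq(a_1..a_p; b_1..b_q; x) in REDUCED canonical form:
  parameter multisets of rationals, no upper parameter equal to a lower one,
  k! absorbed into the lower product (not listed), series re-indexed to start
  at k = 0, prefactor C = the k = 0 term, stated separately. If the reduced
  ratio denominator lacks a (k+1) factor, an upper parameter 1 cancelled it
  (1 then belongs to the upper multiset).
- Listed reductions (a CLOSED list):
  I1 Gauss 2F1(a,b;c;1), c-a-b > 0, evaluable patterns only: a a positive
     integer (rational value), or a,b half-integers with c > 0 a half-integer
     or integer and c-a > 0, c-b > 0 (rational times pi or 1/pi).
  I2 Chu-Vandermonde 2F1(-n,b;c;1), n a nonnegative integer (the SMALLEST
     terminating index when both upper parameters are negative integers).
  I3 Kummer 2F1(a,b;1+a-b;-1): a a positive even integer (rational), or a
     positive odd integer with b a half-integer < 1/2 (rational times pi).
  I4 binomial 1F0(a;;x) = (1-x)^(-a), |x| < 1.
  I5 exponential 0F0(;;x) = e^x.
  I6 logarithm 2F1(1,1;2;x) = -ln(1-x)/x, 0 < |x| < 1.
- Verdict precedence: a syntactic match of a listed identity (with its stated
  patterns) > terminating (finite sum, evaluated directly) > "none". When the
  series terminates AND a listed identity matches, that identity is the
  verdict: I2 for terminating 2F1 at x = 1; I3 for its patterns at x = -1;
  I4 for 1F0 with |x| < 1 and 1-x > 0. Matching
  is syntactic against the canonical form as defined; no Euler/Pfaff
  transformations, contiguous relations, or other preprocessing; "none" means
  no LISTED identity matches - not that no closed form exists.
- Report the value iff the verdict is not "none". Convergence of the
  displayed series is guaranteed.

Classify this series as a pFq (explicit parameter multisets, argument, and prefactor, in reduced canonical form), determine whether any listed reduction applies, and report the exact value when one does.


This is -1 * 2F1(1/2, 1; 2; 2/3) in reduced canonical form. Verdict: none here - no I1-I6 shape fits x = 2/3 with lower {2}.

Key observation: t_0 being -1, the (2k)!/(4^k k!) block (C = -1, x = 2/3) is the Pochhammer (1/2)_k.
Adjacent-term ratio: r(k) = (2/3) * (k+1/2) (k+1) / [(k+2) (k+1)] - rational; roots negated = parameters, x = (2/3), C = -1.


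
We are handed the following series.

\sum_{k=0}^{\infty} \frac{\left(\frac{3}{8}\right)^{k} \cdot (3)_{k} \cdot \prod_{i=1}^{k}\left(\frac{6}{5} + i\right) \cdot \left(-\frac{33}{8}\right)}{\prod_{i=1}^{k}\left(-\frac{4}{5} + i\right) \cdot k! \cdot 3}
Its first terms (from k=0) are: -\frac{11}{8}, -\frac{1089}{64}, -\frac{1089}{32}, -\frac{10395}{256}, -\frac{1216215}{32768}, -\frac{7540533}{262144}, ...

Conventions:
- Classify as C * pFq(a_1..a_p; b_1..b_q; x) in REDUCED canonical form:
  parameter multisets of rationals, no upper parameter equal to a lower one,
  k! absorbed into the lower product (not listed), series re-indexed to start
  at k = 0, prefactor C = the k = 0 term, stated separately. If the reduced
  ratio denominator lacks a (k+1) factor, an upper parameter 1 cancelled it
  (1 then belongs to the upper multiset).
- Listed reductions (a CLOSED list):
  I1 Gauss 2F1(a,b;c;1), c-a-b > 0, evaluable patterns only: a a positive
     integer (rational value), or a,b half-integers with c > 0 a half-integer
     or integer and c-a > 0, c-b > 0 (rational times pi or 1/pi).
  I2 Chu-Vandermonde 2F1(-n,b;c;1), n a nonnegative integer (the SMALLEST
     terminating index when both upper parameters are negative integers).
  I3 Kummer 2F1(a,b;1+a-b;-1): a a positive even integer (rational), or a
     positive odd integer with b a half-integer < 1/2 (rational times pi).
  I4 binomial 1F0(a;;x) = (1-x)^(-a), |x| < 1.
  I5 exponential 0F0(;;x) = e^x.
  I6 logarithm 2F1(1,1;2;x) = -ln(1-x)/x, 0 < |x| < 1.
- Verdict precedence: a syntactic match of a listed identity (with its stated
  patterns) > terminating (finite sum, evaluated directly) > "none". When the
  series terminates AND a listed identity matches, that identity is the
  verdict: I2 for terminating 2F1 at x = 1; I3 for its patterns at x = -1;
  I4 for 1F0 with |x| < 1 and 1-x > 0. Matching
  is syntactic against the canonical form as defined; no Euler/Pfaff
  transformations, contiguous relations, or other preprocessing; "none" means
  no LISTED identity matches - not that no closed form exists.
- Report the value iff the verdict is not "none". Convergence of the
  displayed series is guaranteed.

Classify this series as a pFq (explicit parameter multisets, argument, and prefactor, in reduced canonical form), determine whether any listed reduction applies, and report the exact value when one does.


Prefactor -\frac{11}{8}, argument \frac{3}{8}: 2F1 with upper {\frac{11}{5}, 3} over lower {\frac{1}{5}}. Verdict: no listed reduction: x = \frac{3}{8} and upper {\frac{11}{5}, 3} fail every I1-I6 pattern.

Key observation: x = \frac{3}{8} and the running product (prefactor -11/8) telescopes to a rising factorial.
Ratio: r(k) = \frac{3}{8} * (k+\frac{11}{5}) (k+3) / [(k+\frac{1}{5}) (k+1)] - rational in k, leading ratio \frac{3}{8}; with t_0 = -\frac{11}{8}, classification follows.


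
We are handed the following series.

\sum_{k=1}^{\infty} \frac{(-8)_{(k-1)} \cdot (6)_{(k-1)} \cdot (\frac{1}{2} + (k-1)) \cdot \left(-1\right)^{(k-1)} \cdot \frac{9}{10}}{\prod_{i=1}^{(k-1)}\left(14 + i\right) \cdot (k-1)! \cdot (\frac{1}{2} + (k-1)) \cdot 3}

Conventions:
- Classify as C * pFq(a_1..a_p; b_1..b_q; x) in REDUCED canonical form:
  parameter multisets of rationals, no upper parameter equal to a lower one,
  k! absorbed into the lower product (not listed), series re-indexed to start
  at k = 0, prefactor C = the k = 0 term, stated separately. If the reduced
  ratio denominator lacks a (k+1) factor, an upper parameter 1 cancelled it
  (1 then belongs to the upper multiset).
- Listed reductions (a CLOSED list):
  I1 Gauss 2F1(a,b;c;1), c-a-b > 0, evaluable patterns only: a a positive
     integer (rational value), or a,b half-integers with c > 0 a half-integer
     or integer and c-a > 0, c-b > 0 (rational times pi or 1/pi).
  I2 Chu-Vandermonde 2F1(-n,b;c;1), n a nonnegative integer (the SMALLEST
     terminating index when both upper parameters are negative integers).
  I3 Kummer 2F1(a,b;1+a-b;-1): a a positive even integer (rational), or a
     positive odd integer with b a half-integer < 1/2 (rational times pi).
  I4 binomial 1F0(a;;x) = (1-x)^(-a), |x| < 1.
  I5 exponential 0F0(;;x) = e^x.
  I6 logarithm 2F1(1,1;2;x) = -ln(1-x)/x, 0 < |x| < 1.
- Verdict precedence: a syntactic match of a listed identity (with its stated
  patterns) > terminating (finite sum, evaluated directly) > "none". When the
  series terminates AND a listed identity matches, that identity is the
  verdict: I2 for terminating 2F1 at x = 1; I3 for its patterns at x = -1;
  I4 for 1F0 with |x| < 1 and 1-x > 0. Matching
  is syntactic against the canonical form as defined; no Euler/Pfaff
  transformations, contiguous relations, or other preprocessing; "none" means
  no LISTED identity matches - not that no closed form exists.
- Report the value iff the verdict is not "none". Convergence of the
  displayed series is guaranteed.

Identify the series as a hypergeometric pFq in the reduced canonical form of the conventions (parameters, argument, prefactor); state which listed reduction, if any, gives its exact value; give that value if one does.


Reduced: x = -1, 2F1, upper = {-8, 6}, lower = {15}, C = \frac{3}{10}. Verdict: Kummer's theorem (I3) applies (x = -1; c = 15 equals 1+a-b for upper {-8, 6}: listed pattern). Its exact value is \frac{273}{50}.

First insight: t_0 being \frac{3}{10}, the constant factors (C = 3/10, x = -1) combine into one prefactor.
Ratio: r(k) = -1 * (k-8) (k+6) / [(k+15) (k+1)] - poly over poly, x = -1 from leading terms; C = \frac{3}{10} at k = 0.


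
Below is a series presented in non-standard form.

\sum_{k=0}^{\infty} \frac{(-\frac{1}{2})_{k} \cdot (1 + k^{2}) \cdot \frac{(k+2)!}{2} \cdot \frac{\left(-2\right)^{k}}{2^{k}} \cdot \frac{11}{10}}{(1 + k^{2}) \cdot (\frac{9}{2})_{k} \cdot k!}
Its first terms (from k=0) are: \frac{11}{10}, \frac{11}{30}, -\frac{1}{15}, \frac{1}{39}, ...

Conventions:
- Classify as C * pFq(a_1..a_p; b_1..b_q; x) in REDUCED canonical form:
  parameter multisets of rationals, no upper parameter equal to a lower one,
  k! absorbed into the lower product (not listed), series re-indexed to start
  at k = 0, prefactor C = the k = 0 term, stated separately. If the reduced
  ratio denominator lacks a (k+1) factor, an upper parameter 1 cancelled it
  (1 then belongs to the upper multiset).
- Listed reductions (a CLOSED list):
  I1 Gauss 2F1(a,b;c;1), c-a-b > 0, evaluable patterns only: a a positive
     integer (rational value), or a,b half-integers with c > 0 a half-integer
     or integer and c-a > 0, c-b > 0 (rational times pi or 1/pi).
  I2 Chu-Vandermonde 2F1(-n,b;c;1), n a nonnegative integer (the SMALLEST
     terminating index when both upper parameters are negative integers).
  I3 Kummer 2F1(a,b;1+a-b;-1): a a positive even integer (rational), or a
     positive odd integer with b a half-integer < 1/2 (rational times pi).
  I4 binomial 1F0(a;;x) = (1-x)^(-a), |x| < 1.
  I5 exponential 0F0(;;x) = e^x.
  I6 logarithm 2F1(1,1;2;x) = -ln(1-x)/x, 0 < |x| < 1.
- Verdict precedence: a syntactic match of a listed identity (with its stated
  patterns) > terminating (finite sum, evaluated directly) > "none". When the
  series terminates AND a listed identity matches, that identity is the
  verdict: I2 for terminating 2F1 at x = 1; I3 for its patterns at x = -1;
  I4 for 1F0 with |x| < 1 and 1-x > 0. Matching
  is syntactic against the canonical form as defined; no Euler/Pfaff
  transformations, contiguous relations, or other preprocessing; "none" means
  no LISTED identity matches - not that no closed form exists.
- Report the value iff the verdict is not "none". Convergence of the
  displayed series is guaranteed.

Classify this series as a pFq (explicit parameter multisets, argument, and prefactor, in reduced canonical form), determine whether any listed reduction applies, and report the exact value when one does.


Classification (C = \frac{11}{10}): 2F1 with upper {-\frac{1}{2}, 3}, lower {\frac{9}{2}}, argument x = -1. Verdict: the Kummer evaluation I3 applies (x = -1; c = \frac{9}{2} equals 1+a-b for upper {-\frac{1}{2}, 3}: listed pattern). Value: \frac{231}{512} \cdot \pi.

First insight: from the first term \frac{11}{10}: the factorial ratio (prefactor 11/10) (k+a-1)!/(a-1)! is a rising factorial (a)_k.
Term ratio: r(k) = -1 * (k-\frac{1}{2}) (k+3) / [(k+\frac{9}{2}) (k+1)] - rational in k. x = -1; t_0 = \frac{11}{10}; negate the roots.


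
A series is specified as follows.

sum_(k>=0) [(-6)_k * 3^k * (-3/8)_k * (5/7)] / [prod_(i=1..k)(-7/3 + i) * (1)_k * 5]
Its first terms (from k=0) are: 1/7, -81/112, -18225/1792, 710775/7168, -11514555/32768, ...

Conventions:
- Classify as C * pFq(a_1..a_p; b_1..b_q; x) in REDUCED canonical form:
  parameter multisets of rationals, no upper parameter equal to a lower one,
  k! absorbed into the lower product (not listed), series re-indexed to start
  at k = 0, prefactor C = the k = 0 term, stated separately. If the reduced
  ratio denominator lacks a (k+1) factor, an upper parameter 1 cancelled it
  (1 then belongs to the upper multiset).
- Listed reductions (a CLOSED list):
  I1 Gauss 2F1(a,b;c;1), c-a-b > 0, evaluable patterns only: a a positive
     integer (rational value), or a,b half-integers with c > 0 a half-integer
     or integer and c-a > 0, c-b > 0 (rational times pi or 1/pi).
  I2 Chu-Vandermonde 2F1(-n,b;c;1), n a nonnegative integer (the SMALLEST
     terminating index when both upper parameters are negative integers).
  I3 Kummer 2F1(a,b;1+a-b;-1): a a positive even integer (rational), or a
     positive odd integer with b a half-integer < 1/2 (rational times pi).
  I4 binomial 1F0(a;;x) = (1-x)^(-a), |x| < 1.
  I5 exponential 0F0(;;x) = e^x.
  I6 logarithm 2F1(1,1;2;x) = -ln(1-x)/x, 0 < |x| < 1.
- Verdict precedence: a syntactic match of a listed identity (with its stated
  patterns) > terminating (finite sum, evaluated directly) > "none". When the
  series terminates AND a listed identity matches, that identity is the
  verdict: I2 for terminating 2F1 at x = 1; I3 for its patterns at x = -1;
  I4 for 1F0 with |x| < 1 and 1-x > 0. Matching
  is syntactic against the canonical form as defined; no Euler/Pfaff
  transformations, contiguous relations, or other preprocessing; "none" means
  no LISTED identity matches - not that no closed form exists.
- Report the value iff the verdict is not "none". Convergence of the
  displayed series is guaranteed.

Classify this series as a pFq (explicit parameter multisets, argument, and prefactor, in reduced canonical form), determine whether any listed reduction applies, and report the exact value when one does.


x = 3 here; the reduced form reads 2F1, upper {-6, -3/8}, lower {-4/3}, C = 1/7. Verdict: terminating - no listed pattern fits, but -6 in the upper list cuts the series at k = 6; direct evaluation. Exact value: -66256968355/1291845632.

Structural cue: t_0 being 1/7, the lower running product (prefactor 1/7) is a rising factorial.
Adjacent-term ratio: r(k) = 3 * (k-6) (k-3/8) / [(k-4/3) (k+1)] - poly over poly, x = 3 from leading terms; C = 1/7 at k = 0.


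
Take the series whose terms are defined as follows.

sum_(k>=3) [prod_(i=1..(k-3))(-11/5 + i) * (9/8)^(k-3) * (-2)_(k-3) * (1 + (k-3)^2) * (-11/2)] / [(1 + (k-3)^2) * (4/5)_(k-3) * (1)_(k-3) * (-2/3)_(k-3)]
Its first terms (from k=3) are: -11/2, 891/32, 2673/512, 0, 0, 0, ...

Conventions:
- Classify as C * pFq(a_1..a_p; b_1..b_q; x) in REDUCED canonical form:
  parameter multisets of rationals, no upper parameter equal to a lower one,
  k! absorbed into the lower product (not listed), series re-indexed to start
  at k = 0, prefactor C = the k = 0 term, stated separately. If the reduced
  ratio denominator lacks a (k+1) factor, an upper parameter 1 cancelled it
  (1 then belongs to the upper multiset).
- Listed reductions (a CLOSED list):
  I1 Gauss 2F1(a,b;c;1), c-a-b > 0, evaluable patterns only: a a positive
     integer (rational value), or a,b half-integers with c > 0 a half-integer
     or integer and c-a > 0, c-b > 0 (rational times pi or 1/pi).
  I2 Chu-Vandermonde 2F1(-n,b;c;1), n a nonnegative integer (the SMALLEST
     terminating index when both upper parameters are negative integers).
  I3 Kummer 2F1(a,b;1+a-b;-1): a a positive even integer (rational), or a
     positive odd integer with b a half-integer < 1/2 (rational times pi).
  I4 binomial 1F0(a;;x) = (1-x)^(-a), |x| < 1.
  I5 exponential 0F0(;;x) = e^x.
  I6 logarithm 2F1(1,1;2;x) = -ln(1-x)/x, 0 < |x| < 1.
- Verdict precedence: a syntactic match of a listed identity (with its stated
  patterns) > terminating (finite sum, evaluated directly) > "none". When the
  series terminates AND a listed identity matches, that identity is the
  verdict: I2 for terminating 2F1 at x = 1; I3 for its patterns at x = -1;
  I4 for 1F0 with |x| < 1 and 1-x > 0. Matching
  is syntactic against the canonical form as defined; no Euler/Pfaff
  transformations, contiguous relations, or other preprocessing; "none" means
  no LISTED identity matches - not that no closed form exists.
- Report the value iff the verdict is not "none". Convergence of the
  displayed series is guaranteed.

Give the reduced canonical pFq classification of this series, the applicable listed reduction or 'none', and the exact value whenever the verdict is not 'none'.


The series (x = 9/8) is 2F2: upper {-2, -6/5}, lower {-2/3, 4/5}, prefactor -11/2. Verdict: terminating. (-2)_k vanishes past k = 2, leaving a 3-term sum, computed directly. Sum: 14113/512.

Key observation: t_0 = -11/2 here, and the running product (C = -11/2, x = 9/8) telescopes to a rising factorial.
Consecutive-term ratio: r(k) = (9/8) * (k-2) (k-6/5) / [(k-2/3) (k+4/5) (k+1)] - rational in k, leading ratio (9/8); with t_0 = -11/2, classification follows.


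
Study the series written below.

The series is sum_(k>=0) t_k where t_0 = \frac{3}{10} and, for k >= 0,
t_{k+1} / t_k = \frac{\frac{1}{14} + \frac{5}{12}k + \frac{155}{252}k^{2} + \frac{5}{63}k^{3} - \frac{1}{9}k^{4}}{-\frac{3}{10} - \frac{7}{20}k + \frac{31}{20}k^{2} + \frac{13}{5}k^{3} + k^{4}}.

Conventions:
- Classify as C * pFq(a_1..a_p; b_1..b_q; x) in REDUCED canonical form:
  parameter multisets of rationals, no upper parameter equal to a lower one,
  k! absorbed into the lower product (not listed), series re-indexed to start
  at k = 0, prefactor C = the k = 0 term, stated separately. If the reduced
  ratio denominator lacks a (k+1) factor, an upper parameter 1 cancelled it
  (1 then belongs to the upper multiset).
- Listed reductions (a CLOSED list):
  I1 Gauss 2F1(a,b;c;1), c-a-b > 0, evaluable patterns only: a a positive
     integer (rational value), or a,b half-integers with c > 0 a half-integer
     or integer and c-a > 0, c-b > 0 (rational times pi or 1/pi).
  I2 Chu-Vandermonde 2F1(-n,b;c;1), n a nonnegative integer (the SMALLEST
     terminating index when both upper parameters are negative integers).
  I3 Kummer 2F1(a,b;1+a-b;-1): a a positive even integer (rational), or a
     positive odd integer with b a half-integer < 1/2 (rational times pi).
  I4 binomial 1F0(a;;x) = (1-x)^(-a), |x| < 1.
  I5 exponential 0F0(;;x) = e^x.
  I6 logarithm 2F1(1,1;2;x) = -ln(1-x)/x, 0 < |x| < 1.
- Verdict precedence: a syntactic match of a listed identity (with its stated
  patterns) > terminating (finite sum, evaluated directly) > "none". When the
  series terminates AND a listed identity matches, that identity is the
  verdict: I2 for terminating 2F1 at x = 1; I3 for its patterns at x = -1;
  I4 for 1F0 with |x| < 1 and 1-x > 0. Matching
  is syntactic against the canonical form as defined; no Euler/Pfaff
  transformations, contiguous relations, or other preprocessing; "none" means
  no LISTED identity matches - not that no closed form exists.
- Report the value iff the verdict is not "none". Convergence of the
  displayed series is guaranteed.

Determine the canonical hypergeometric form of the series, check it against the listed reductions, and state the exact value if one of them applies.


Canonical form: C = \frac{3}{10} times 2F1 with upper {-3, \frac{2}{7}}, lower {-\frac{2}{5}}, x = -\frac{1}{9}. Verdict: terminating - upper -3 stops the sum at k = 3; the 4 terms are added exactly. Hence: \frac{58529}{277830}.

The tell: t_0 being \frac{3}{10}, the expanded ratio factors over Q; C = 3/10, x = -1/9, roots give parameters.
Consecutive-term ratio: r(k) = -\frac{1}{9} * (k-3) (k+\frac{2}{7}) / [(k-\frac{2}{5}) (k+1)] - rational; roots negated = parameters, x = -\frac{1}{9}, C = \frac{3}{10}.


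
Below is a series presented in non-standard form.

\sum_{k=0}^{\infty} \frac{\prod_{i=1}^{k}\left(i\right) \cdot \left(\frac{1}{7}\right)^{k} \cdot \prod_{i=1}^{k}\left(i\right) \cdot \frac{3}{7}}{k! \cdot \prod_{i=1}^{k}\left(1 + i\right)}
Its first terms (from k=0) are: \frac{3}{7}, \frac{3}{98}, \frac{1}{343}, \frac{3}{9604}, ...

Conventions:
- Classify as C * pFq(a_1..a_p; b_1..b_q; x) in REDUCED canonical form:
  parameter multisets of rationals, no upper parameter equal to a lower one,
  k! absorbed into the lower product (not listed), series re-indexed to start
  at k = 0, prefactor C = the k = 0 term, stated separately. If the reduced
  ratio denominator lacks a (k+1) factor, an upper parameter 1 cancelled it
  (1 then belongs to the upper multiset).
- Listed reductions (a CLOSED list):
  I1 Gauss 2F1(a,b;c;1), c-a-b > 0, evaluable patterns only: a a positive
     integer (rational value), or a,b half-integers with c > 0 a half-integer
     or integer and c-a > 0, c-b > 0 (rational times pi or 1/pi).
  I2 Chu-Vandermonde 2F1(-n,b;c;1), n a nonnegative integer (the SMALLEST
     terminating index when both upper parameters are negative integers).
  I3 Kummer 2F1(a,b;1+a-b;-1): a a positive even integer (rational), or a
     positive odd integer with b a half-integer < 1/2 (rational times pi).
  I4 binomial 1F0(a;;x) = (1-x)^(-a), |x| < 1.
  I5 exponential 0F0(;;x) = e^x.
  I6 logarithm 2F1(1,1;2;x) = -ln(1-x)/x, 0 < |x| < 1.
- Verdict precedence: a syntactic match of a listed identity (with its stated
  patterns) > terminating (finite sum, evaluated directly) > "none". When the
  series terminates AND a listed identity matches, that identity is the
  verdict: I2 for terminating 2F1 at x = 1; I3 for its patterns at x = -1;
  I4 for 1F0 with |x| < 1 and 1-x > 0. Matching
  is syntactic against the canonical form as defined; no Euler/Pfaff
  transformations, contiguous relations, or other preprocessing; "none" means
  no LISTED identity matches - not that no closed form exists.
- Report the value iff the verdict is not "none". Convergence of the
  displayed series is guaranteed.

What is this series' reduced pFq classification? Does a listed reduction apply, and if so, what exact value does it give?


With C = \frac{3}{7}: the canonical form is 2F1(1, 1; 2; \frac{1}{7}). Verdict: the logarithmic series (I6) fires (the logarithm: parameters (1,1;2), x = \frac{1}{7}). Sum: \left(-3\right) \cdot \ln\left(\frac{6}{7}\right).

The tell: x = \frac{1}{7} and the running product (C = 3/7, x = 1/7) telescopes to a rising factorial.
Step ratio: r(k) = \frac{1}{7} * (k+1) (k+1) / [(k+2) (k+1)] - rational in k. x = \frac{1}{7}; t_0 = \frac{3}{7}; negate the roots.


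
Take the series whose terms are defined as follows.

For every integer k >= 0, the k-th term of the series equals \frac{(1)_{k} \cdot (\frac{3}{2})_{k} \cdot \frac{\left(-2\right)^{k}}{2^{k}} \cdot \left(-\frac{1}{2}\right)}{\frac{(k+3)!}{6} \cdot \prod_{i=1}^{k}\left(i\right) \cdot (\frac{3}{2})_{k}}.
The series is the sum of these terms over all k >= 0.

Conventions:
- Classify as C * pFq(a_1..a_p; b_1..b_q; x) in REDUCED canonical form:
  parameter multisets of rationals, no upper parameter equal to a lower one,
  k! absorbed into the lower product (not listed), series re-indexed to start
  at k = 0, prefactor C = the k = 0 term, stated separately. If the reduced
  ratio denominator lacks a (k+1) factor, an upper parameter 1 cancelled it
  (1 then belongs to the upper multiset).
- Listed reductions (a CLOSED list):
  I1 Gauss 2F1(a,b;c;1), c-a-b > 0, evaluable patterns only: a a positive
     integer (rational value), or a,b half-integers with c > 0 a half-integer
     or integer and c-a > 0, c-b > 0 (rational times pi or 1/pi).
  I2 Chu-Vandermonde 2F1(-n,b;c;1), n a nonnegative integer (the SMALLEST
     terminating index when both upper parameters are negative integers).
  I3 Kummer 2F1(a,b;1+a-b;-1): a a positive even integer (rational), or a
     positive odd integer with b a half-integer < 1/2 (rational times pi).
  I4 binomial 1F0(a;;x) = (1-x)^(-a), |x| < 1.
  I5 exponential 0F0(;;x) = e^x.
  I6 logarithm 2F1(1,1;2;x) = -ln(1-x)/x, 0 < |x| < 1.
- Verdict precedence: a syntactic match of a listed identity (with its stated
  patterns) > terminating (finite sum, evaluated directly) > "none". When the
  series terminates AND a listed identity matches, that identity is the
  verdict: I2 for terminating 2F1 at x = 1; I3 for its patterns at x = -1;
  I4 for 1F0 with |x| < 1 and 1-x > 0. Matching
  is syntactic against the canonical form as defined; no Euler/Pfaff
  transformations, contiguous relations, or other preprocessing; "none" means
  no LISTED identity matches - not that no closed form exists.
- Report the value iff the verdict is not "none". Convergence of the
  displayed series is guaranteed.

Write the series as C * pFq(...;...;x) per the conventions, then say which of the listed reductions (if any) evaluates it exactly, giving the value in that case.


At argument -1: a 1F1 with upper {1}, lower {4}, scaled by C = -\frac{1}{2}. Verdict: none. Every listed pattern misses the 1F1 form at -1, upper {1}.

First insight: with t_0 = -\frac{1}{2}, the product of the first k integers (C = -1/2) is k!.
Step ratio: r(k) = -1 * (k+1) / [(k+4) (k+1)] ; factor over Q: parameters, x = -1, and C = -\frac{1}{2}.


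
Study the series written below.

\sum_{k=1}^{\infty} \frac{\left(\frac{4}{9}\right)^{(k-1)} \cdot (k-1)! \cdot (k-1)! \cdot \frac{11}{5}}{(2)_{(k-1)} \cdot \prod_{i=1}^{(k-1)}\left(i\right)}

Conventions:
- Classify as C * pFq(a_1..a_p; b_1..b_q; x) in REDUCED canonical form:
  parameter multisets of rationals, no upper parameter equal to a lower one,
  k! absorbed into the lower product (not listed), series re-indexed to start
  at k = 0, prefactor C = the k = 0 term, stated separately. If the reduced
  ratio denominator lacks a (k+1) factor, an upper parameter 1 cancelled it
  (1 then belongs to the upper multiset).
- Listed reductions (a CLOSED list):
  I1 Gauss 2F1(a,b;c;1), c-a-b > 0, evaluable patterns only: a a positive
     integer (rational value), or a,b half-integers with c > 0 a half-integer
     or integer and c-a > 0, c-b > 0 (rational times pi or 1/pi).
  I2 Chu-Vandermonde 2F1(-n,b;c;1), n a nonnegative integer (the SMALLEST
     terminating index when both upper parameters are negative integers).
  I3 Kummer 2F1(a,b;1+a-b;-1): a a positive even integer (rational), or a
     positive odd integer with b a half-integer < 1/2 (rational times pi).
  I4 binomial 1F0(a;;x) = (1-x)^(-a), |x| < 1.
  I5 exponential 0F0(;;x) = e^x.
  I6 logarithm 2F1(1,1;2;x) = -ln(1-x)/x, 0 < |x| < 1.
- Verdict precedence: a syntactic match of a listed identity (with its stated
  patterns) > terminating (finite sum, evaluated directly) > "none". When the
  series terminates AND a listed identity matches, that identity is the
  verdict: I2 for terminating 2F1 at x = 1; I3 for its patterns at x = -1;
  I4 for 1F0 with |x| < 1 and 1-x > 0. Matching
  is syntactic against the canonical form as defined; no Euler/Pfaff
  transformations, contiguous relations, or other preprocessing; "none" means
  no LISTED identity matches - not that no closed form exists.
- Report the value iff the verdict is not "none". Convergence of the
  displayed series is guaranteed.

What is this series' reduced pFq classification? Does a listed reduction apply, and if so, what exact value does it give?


Key step: with t_0 = \frac{11}{5}, the factorial ratio (C = 11/5, x = 4/9) (k+a-1)!/(a-1)! is a rising factorial (a)_k.
Consecutive-term ratio: r(k) = \frac{4}{9} * (k+1) (k+1) / [(k+2) (k+1)] - rational in k. x = \frac{4}{9}; t_0 = \frac{11}{5}; negate the roots.

Prefactor \frac{11}{5}, argument \frac{4}{9}: 2F1 with upper {1, 1} over lower {2}. Verdict (x = \frac{4}{9}): the logarithmic series (I6) applies (the logarithm: parameters (1,1;2), x = \frac{4}{9}). Sum: \left(-\frac{99}{20}\right) \cdot \ln\left(\frac{5}{9}\right).


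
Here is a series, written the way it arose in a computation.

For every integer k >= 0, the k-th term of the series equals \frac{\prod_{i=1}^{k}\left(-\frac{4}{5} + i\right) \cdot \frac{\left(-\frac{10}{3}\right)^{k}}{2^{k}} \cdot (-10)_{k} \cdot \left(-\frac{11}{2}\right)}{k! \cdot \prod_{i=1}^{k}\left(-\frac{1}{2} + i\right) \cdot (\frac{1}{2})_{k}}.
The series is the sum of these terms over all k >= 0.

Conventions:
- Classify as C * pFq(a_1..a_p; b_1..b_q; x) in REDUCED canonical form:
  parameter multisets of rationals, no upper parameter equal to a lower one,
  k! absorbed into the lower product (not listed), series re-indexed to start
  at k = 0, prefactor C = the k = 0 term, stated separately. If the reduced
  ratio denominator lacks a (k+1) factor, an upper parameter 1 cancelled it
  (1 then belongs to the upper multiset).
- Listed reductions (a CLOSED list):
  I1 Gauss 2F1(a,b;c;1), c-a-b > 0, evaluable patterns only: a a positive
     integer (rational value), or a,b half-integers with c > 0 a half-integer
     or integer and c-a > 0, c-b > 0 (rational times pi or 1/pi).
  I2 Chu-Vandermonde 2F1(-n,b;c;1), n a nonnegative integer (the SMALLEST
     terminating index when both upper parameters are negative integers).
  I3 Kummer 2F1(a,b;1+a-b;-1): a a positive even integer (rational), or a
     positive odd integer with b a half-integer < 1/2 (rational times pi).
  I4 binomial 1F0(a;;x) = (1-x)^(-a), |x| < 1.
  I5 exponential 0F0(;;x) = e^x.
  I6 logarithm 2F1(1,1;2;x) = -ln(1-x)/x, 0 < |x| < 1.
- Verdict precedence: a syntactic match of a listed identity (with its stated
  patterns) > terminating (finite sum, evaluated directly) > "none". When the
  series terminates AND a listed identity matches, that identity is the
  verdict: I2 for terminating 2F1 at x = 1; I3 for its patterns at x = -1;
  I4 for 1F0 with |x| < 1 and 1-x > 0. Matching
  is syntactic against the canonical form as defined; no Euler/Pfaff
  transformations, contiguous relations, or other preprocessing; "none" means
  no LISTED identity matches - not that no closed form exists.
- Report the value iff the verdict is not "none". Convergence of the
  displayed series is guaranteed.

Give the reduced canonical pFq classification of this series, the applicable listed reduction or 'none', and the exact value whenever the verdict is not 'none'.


At argument -\frac{5}{3}: a 2F2 with upper {-10, \frac{1}{5}}, lower {\frac{1}{2}, \frac{1}{2}}, scaled by C = -\frac{11}{2}. Verdict: terminating. With -10 upstairs the series is a 11-term polynomial sum; evaluated term by term. Its exact value is -\frac{77514568232274152561}{56761519906113750}.

Key step: t_0 being -\frac{11}{2}, the running product (prefactor -11/2) telescopes to a rising factorial.
Consecutive-term ratio: r(k) = -\frac{5}{3} * (k-10) (k+\frac{1}{5}) / [(k+\frac{1}{2}) (k+\frac{1}{2}) (k+1)] ; factor over Q: parameters, x = -\frac{5}{3}, and C = -\frac{11}{2}.


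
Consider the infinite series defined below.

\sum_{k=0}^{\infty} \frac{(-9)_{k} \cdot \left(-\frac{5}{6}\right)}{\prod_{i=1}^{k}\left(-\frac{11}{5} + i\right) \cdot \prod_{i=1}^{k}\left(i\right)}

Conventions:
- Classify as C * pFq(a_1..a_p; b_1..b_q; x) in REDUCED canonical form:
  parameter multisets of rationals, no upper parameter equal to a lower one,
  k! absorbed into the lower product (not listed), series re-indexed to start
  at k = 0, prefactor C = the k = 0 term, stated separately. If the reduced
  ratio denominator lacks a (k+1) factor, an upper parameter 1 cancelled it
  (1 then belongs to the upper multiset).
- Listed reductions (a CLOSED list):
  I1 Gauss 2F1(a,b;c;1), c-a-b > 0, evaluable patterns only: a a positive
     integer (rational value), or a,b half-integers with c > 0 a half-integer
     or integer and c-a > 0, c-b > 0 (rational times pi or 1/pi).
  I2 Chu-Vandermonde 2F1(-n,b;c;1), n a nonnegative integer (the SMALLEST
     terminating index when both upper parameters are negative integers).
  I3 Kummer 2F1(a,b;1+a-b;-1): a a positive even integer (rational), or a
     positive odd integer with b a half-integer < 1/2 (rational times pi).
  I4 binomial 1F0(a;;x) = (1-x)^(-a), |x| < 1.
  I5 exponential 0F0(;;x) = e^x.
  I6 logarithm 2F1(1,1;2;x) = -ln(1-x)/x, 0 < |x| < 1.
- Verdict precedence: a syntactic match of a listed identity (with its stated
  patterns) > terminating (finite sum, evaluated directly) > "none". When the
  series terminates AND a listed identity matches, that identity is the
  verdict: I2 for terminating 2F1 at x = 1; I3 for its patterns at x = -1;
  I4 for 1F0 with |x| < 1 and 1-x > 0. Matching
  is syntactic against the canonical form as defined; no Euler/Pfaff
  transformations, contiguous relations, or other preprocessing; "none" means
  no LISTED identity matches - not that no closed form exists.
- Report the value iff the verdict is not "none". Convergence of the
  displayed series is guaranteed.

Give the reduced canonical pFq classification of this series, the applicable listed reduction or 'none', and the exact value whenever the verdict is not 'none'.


x = 1 here; the reduced form reads 1F1, upper {-9}, lower {-\frac{6}{5}}, C = -\frac{5}{6}. Verdict: terminating - upper -9 stops the sum at k = 9; the 10 terms are added exactly. Exact value: \frac{161352138055}{8157832704}.

Key observation: x = 1 and the product of the first k integers (C = -5/6, x = 1) is k!.
Term ratio: r(k) = 1 * (k-9) / [(k-\frac{6}{5}) (k+1)] - poly over poly, x = 1 from leading terms; C = -\frac{5}{6} at k = 0.


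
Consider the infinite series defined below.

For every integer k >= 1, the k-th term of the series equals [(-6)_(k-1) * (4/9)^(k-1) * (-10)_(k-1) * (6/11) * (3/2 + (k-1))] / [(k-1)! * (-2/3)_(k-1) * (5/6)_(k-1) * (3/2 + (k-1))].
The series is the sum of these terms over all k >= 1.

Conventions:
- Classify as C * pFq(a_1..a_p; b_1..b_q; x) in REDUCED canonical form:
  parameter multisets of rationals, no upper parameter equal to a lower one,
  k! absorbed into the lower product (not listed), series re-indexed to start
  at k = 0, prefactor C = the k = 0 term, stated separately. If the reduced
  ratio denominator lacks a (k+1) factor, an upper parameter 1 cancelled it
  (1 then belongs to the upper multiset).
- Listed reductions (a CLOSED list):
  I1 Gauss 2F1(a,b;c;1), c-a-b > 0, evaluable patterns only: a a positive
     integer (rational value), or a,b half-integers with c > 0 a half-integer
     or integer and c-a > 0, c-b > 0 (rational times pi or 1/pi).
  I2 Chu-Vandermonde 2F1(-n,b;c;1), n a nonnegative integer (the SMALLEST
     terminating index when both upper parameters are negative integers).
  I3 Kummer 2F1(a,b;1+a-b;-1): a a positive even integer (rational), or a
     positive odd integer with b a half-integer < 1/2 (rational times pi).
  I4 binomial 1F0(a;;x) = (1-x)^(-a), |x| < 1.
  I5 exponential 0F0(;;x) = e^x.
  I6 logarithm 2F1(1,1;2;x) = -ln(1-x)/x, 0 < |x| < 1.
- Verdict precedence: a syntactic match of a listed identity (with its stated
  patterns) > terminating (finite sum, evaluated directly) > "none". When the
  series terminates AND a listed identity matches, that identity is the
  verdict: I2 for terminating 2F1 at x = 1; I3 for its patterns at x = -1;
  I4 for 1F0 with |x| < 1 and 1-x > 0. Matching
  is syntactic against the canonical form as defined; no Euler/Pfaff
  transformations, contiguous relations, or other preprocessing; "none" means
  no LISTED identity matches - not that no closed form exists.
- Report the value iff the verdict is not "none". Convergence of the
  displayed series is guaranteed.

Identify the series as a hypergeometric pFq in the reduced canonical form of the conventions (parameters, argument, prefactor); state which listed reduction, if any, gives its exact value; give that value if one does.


Classification (C = 6/11): 2F2 with upper {-10, -6}, lower {-2/3, 5/6}, argument x = 4/9. Verdict: terminating - upper parameter -6 makes this a finite sum (last index 6), evaluated exactly. Value: -64775161938/56751695.

Key step: x = (4/9) and striking the common factor k + 3/2 reduces the term (prefactor 6/11).
Step ratio: r(k) = (4/9) * (k-10) (k-6) / [(k-2/3) (k+5/6) (k+1)] - rational in k. x = (4/9); t_0 = 6/11; negate the roots.


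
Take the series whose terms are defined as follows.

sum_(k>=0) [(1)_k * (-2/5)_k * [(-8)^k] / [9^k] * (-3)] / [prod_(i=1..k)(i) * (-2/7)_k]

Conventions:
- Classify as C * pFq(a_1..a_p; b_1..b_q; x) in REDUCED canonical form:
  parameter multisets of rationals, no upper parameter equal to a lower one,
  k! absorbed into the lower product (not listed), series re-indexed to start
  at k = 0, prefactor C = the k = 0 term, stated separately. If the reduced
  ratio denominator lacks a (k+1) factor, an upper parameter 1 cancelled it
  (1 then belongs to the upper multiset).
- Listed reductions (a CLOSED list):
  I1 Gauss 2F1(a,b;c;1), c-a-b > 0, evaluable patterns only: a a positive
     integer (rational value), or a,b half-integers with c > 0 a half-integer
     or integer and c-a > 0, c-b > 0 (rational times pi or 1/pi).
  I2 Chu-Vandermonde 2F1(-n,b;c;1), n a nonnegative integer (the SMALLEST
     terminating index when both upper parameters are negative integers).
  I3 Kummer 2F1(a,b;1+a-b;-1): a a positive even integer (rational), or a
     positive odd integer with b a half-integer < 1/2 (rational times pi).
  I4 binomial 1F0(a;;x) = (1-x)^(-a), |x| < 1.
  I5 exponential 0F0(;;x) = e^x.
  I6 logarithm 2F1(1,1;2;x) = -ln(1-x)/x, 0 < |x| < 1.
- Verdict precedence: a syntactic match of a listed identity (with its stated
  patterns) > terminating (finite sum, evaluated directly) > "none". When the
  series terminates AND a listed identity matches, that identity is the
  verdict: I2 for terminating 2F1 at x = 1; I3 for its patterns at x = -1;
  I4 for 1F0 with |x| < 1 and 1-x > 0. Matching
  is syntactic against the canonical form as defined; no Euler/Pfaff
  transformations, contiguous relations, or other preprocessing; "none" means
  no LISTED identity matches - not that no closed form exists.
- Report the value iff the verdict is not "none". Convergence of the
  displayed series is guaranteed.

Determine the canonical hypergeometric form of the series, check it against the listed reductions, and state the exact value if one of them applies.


The series (x = -8/9) is 2F1: upper {-2/5, 1}, lower {-2/7}, prefactor -3. Verdict: no listed reduction: x = -8/9 and upper {-2/5, 1} fail every I1-I6 pattern.

The tell: with t_0 = -3, the product of the first k integers (C = -3, x = -8/9) is k!.
Adjacent-term ratio: r(k) = (-8/9) * (k-2/5) (k+1) / [(k-2/7) (k+1)] - rational; roots negated = parameters, x = (-8/9), C = -3.
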